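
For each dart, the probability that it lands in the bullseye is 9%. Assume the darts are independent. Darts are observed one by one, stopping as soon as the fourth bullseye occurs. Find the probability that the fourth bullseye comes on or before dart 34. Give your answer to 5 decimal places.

0.36669

Finishing within 34 darts ⇔ at least 4 successes in the first 34. With X ~ Binomial(34, 0.09), P(Y ≤ 34) = 1 − P(X ≤ 3).
  k=0: C(34,0)·0.09^0·0.91^34 = 0.0404956
  k=1: C(34,1)·0.09^1·0.91^33 = 0.1361719
  k=2: C(34,2)·0.09^2·0.91^32 = 0.2222145
  k=3: C(34,3)·0.09^3·0.91^31 = 0.2344241
1 − 0.6333060 = 0.3666940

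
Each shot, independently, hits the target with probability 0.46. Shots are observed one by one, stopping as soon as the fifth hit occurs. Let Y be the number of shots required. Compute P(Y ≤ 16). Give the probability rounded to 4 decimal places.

Finishing within 16 shots ⇔ at least 5 successes in the first 16. With X ~ Binomial(16, 0.46), P(Y ≤ 16) = 1 − P(X ≤ 4).
  k=0: C(16,0)·0.46^0·0.54^16 = 0.000052
  k=1: C(16,1)·0.46^1·0.54^15 = 0.000712
  k=2: C(16,2)·0.46^2·0.54^14 = 0.004552
  k=3: C(16,3)·0.46^3·0.54^13 = 0.018096
  k=4: C(16,4)·0.46^4·0.54^12 = 0.050099
1 − 0.073512 = 0.926488

0.9265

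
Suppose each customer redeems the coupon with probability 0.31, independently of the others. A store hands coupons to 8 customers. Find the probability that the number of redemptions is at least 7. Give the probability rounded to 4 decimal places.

0.0016

X ~ Binomial(8, 0.31); P(X ≥ 7) = Σ C(8,k) p^k (1−p)^(8−k) over k:
  k=7: C(8,7)·0.31^7·0.69^1 = 0.001519
  k=8: C(8,8)·0.31^8·0.69^0 = 0.000085
Total = 0.001604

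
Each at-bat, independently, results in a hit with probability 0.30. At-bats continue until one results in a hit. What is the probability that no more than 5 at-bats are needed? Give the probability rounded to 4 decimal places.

Y = number of at-bats to the first success; geometric, p = 0.30.
P(Y ≤ 5) = 1 − (1−p)^5 = 1 − 0.168070 = 0.831930

0.8319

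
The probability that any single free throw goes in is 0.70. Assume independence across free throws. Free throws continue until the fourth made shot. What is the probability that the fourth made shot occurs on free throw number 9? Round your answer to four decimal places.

Y = trial on which the fourth success occurs; negative binomial, r=4, p=0.70.
P(Y=9) = C(8,3) · p^4 · (1−p)^5
= 56 · 0.2401 · 0.00243 = 0.032673

0.0327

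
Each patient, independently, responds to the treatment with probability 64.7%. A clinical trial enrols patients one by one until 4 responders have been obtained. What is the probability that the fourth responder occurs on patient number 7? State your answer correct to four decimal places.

0.1542

Y = trial on which the fourth success occurs; negative binomial, r=4, p=0.647.
P(Y=7) = C(6,3) · p^4 · (1−p)^3
= 20 · 0.17523 · 0.043987 = 0.154160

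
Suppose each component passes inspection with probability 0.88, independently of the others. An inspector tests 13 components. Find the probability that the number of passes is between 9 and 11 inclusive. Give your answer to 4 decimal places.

0.4598

X ~ Binomial(13, 0.88); P(9 ≤ X ≤ 11) = Σ C(13,k) p^k (1−p)^(13−k) over k:
  k=9: C(13,9)·0.88^9·0.12^4 = 0.046922
  k=10: C(13,10)·0.88^10·0.12^3 = 0.137637
  k=11: C(13,11)·0.88^11·0.12^2 = 0.275275
Total = 0.459834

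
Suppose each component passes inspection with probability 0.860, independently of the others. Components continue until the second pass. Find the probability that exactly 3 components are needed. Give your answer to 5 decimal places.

0.20709

Y = trial on which the second success occurs; negative binomial, r=2, p=0.86.
P(Y=3) = C(2,1) · p^2 · (1−p)^1
= 2 · 0.7396 · 0.14 = 0.2070880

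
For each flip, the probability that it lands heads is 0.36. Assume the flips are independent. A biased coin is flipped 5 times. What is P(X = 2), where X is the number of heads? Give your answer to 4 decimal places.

0.3397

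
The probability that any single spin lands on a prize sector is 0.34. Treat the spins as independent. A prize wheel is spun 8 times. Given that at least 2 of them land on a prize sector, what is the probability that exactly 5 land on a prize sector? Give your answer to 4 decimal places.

X ~ Binomial(8, 0.34). Want P(X=5 | X≥2) = P(X=5) / P(X≥2).
P(X=5) = C(8,5)·0.34^5·0.66^3 = 0.073150
P(X≥2) = 1 − 0.036004 − 0.148380 = 0.815616
Ratio = 0.073150 / 0.815616 = 0.089687

0.0897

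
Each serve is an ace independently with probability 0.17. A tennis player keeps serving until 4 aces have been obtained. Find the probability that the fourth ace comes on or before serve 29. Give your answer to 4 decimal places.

0.7508

Finishing within 29 serves ⇔ at least 4 successes in the first 29. With X ~ Binomial(29, 0.17), P(Y ≤ 29) = 1 − P(X ≤ 3).
  k=0: C(29,0)·0.17^0·0.83^29 = 0.004501
  k=1: C(29,1)·0.17^1·0.83^28 = 0.026732
  k=2: C(29,2)·0.17^2·0.83^27 = 0.076654
  k=3: C(29,3)·0.17^3·0.83^26 = 0.141301
1 − 0.249187 = 0.750813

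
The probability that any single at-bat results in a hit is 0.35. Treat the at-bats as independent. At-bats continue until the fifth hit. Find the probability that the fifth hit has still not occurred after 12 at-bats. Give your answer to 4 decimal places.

Needing more than 12 at-bats ⇔ fewer than 5 successes in the first 12. With X ~ Binomial(12, 0.35), P(Y > 12) = P(X ≤ 4).
  k=0: C(12,0)·0.35^0·0.65^12 = 0.005688
  k=1: C(12,1)·0.35^1·0.65^11 = 0.036753
  k=2: C(12,2)·0.35^2·0.65^10 = 0.108846
  k=3: C(12,3)·0.35^3·0.65^9 = 0.195365
  k=4: C(12,4)·0.35^4·0.65^8 = 0.236692
P(X ≤ 4) = 0.583345

0.5833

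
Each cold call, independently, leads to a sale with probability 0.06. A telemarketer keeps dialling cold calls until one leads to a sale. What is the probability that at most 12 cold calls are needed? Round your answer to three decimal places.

0.524

Y = number of cold calls to the first success; geometric, p = 0.06.
P(Y ≤ 12) = 1 − (1−p)^12 = 1 − 0.47592 = 0.52408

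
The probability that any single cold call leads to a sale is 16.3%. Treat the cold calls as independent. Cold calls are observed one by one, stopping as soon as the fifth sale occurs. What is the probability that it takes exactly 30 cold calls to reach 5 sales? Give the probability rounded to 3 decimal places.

0.032

Y = trial on which the fifth success occurs; negative binomial, r=5, p=0.163.
P(Y=30) = C(29,4) · p^5 · (1−p)^25
= 23751 · 0.00011506 · 0.011699 = 0.03197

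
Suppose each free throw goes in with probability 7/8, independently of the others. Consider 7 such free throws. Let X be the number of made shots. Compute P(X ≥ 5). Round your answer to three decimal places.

X ~ Binomial(7, 0.875); P(X ≥ 5) = Σ C(7,k) p^k (1−p)^(7−k) over k:
  k=5: C(7,5)·0.875^5·0.125^2 = 0.16830
  k=6: C(7,6)·0.875^6·0.125^1 = 0.39270
  k=7: C(7,7)·0.875^7·0.125^0 = 0.39270
Total = 0.95369

0.954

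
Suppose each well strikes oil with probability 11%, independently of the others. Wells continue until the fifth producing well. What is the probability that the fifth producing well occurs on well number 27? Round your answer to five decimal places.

0.01854

Y = trial on which the fifth success occurs; negative binomial, r=5, p=0.11.
P(Y=27) = C(26,4) · p^5 · (1−p)^22
= 14950 · 1.6105e-05 · 0.077016 = 0.0185432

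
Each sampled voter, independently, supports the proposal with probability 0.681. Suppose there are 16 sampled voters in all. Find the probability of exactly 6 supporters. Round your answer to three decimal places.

0.009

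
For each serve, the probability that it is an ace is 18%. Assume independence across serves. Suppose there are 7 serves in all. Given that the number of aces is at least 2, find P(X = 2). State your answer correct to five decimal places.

0.68609

X ~ Binomial(7, 0.18). Want P(X=2 | X≥2) = P(X=2) / P(X≥2).
P(X=2) = C(7,2)·0.18^2·0.82^5 = 0.2522514
P(X≥2) = 1 − 0.2492855 − 0.3830484 = 0.3676661
Ratio = 0.2522514 / 0.3676661 = 0.6860882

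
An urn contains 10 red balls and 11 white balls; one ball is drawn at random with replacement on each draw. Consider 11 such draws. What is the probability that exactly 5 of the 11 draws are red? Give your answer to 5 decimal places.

X ~ Binomial(n=11, p=0.476190).
P(X=5) = C(11,5) · p^5 · (1−p)^6
= 462 · 0.024485 · 0.020656 = 0.2336608

0.23366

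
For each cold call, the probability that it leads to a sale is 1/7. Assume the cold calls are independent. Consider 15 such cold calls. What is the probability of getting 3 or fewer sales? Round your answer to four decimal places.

X ~ Binomial(15, 0.142857); P(X ≤ 3) = Σ C(15,k) p^k (1−p)^(15−k) over k:
  k=0: C(15,0)·0.142857^0·0.857143^15 = 0.099037
  k=1: C(15,1)·0.142857^1·0.857143^14 = 0.247593
  k=2: C(15,2)·0.142857^2·0.857143^13 = 0.288858
  k=3: C(15,3)·0.142857^3·0.857143^12 = 0.208620
Total = 0.844108

0.8441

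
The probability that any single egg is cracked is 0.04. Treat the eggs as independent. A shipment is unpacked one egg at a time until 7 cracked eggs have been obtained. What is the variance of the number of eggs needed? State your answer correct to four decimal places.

4200.0000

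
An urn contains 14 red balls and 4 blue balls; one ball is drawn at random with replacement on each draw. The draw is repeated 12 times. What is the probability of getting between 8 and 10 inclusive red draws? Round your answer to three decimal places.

0.677

X ~ Binomial(12, 0.777778); P(8 ≤ X ≤ 10) = Σ C(12,k) p^k (1−p)^(12−k) over k:
  k=8: C(12,8)·0.777778^8·0.222222^4 = 0.16166
  k=9: C(12,9)·0.777778^9·0.222222^3 = 0.25147
  k=10: C(12,10)·0.777778^10·0.222222^2 = 0.26404
Total = 0.67717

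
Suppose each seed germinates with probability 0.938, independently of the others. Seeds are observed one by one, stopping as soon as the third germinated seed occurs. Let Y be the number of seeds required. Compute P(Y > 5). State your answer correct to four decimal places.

0.0022

Needing more than 5 seeds ⇔ fewer than 3 successes in the first 5. With X ~ Binomial(5, 0.938), P(Y > 5) = P(X ≤ 2).
  k=0: C(5,0)·0.938^0·0.062^5 = 0.000001
  k=1: C(5,1)·0.938^1·0.062^4 = 0.000069
  k=2: C(5,2)·0.938^2·0.062^3 = 0.002097
P(X ≤ 2) = 0.002167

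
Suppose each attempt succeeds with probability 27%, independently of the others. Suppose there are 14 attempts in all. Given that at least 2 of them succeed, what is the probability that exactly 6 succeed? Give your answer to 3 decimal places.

X ~ Binomial(14, 0.27). Want P(X=6 | X≥2) = P(X=6) / P(X≥2).
P(X=6) = C(14,6)·0.27^6·0.73^8 = 0.09383
P(X≥2) = 1 − 0.01220 − 0.06320 = 0.92460
Ratio = 0.09383 / 0.92460 = 0.10148

0.101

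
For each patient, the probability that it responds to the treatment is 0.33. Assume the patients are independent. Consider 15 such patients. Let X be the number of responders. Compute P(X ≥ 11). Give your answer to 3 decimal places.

0.002

X ~ Binomial(15, 0.33); P(X ≥ 11) = Σ C(15,k) p^k (1−p)^(15−k) over k:
  k=11: C(15,11)·0.33^11·0.67^4 = 0.00139
  k=12: C(15,12)·0.33^12·0.67^3 = 0.00023
  k=13: C(15,13)·0.33^13·0.67^2 = 0.00003
  k=14: C(15,14)·0.33^14·0.67^1 = 0.00000
  k=15: C(15,15)·0.33^15·0.67^0 = 0.00000
Total = 0.00165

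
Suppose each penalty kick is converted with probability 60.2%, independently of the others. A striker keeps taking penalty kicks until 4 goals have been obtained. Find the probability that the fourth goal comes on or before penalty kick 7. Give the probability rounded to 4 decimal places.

0.7141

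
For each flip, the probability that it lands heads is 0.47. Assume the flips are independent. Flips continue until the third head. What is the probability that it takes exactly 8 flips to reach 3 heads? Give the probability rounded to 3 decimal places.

Y = trial on which the third success occurs; negative binomial, r=3, p=0.47.
P(Y=8) = C(7,2) · p^3 · (1−p)^5
= 21 · 0.10382 · 0.04182 = 0.09118

0.091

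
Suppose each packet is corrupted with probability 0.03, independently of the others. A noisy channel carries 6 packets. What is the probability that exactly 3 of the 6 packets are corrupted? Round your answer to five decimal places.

0.00049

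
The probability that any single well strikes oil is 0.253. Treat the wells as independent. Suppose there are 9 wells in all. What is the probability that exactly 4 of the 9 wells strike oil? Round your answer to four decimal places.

X ~ Binomial(n=9, p=0.253).
P(X=4) = C(9,4) · p^4 · (1−p)^5
= 126 · 0.0040972 · 0.2326 = 0.120076

0.1201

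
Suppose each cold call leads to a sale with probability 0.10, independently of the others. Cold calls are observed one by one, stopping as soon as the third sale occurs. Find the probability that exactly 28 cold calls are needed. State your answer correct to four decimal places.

0.0252

Y = trial on which the third success occurs; negative binomial, r=3, p=0.10.
P(Y=28) = C(27,2) · p^3 · (1−p)^25
= 351 · 0.001 · 0.07179 = 0.025198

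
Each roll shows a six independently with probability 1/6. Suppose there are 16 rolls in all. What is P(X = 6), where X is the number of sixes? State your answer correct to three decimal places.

X ~ Binomial(n=16, p=0.166667).
P(X=6) = C(16,6) · p^6 · (1−p)^10
= 8008 · 2.1433e-05 · 0.16151 = 0.02772

0.028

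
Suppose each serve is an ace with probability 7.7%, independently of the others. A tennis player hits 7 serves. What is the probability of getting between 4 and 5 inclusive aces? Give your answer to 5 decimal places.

X ~ Binomial(7, 0.077); P(4 ≤ X ≤ 5) = Σ C(7,k) p^k (1−p)^(7−k) over k:
  k=4: C(7,4)·0.077^4·0.923^3 = 0.0009675
  k=5: C(7,5)·0.077^5·0.923^2 = 0.0000484
Total = 0.0010159

0.00102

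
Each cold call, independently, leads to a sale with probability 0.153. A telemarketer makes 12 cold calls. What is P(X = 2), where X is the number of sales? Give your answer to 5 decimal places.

0.29360

X ~ Binomial(n=12, p=0.153).
P(X=2) = C(12,2) · p^2 · (1−p)^10
= 66 · 0.023409 · 0.19004 = 0.2936033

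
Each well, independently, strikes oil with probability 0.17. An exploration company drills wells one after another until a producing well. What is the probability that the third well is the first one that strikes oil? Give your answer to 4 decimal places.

0.1171

Geometric (trials to first success), p = 0.17.
P(Y = 3) = (1−p)^2 · p = 0.6889 · 0.17 = 0.117113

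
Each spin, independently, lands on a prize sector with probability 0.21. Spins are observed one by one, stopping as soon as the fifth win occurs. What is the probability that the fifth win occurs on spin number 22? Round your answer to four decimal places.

0.0444

Y = trial on which the fifth success occurs; negative binomial, r=5, p=0.21.
P(Y=22) = C(21,4) · p^5 · (1−p)^17
= 5985 · 0.00040841 · 0.018183 = 0.044445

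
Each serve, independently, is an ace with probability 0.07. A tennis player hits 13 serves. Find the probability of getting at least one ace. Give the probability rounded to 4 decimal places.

0.6107

P(at least one) = 1 − P(none) = 1 − (1 − 0.07)^13
= 1 − 0.389295 = 0.610705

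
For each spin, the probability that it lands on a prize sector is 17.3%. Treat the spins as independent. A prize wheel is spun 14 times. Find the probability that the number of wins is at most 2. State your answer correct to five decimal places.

0.55373

X ~ Binomial(14, 0.173); P(X ≤ 2) = Σ C(14,k) p^k (1−p)^(14−k) over k:
  k=0: C(14,0)·0.173^0·0.827^14 = 0.0699966
  k=1: C(14,1)·0.173^1·0.827^13 = 0.2049962
  k=2: C(14,2)·0.173^2·0.827^12 = 0.2787403
Total = 0.5537331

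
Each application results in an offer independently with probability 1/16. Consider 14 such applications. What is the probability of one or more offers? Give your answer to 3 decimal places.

P(at least one) = 1 − P(none) = 1 − (1 − 0.0625)^14
= 1 − 0.40513 = 0.59487

0.595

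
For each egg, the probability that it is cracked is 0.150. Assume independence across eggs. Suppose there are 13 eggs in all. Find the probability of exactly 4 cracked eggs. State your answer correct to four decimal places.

X ~ Binomial(n=13, p=0.15).
P(X=4) = C(13,4) · p^4 · (1−p)^9
= 715 · 0.00050625 · 0.23162 = 0.083838

0.0838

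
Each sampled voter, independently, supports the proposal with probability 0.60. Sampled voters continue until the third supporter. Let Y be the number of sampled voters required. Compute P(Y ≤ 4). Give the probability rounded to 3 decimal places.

0.475

Finishing within 4 sampled voters ⇔ at least 3 successes in the first 4. With X ~ Binomial(4, 0.60), P(Y ≤ 4) = 1 − P(X ≤ 2).
  k=0: C(4,0)·0.60^0·0.40^4 = 0.02560
  k=1: C(4,1)·0.60^1·0.40^3 = 0.15360
  k=2: C(4,2)·0.60^2·0.40^2 = 0.34560
1 − 0.52480 = 0.47520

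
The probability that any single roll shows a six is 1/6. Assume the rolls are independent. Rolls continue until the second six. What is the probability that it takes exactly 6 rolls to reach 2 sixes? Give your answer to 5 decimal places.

0.06698

Y = trial on which the second success occurs; negative binomial, r=2, p=0.166667.
P(Y=6) = C(5,1) · p^2 · (1−p)^4
= 5 · 0.027778 · 0.48225 = 0.0669796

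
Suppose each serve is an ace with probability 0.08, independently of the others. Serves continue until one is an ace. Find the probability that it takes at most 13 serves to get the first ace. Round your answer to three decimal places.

0.662

Y = number of serves to the first success; geometric, p = 0.08.
P(Y ≤ 13) = 1 − (1−p)^13 = 1 − 0.33825 = 0.66175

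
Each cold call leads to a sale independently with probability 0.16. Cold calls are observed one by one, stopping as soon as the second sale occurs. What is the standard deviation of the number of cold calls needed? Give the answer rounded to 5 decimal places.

Y = total cold calls until the second success; negative binomial with r=2, p=0.16.
SD(Y) = √[r(1−p)/p²] = √(65.6250000) = 8.1009259

8.10093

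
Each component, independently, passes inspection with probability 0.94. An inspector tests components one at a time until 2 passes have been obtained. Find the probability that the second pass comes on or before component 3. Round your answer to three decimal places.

0.990

Finishing within 3 components ⇔ at least 2 successes in the first 3. With X ~ Binomial(3, 0.94), P(Y ≤ 3) = 1 − P(X ≤ 1).
  k=0: C(3,0)·0.94^0·0.06^3 = 0.00022
  k=1: C(3,1)·0.94^1·0.06^2 = 0.01015
1 − 0.01037 = 0.98963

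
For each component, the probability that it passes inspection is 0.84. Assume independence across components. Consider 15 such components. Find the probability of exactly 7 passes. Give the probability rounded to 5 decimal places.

0.00082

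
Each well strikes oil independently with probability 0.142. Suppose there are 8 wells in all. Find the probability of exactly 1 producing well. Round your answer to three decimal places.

X ~ Binomial(n=8, p=0.142).
P(X=1) = C(8,1) · p^1 · (1−p)^7
= 8 · 0.142 · 0.3423 = 0.38886

0.389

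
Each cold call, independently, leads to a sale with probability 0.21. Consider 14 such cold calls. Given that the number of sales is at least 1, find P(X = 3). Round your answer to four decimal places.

0.2618

X ~ Binomial(14, 0.21). Want P(X=3 | X≥1) = P(X=3) / P(X≥1).
P(X=3) = C(14,3)·0.21^3·0.79^11 = 0.252149
P(X≥1) = 1 − 0.036879 = 0.963121
Ratio = 0.252149 / 0.963121 = 0.261804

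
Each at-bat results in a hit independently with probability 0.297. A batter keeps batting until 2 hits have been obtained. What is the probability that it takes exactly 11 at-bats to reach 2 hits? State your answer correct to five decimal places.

0.03699

Y = trial on which the second success occurs; negative binomial, r=2, p=0.297.
P(Y=11) = C(10,1) · p^2 · (1−p)^9
= 10 · 0.088209 · 0.041937 = 0.0369923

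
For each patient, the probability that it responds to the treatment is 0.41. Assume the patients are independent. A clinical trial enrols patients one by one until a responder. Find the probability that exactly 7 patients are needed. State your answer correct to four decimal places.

Geometric (trials to first success), p = 0.41.
P(Y = 7) = (1−p)^6 · p = 0.042181 · 0.41 = 0.017294

0.0173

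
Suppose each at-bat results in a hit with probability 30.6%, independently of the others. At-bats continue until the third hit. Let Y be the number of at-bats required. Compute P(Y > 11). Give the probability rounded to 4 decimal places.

0.2976

Needing more than 11 at-bats ⇔ fewer than 3 successes in the first 11. With X ~ Binomial(11, 0.306), P(Y > 11) = P(X ≤ 2).
  k=0: C(11,0)·0.306^0·0.694^11 = 0.017987
  k=1: C(11,1)·0.306^1·0.694^10 = 0.087239
  k=2: C(11,2)·0.306^2·0.694^9 = 0.192327
P(X ≤ 2) = 0.297553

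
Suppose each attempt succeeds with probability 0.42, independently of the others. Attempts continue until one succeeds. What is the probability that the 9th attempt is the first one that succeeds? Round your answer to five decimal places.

0.00538

Geometric (trials to first success), p = 0.42.
P(Y = 9) = (1−p)^8 · p = 0.012806 · 0.42 = 0.0053786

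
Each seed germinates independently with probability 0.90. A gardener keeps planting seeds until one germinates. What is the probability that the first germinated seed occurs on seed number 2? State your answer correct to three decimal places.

Geometric (trials to first success), p = 0.90.
P(Y = 2) = (1−p)^1 · p = 0.1 · 0.90 = 0.09000

0.090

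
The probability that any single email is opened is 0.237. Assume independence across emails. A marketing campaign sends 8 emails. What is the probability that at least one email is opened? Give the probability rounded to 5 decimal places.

0.88513

P(at least one) = 1 − P(none) = 1 − (1 − 0.237)^8
= 1 − 0.1148673 = 0.8851327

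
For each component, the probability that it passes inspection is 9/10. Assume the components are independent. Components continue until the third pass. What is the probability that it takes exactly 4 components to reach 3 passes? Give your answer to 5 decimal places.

0.21870

Y = trial on which the third success occurs; negative binomial, r=3, p=0.90.
P(Y=4) = C(3,2) · p^3 · (1−p)^1
= 3 · 0.729 · 0.1 = 0.2187000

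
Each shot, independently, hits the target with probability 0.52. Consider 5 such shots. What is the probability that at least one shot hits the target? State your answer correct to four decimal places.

0.9745

P(at least one) = 1 − P(none) = 1 − (1 − 0.52)^5
= 1 − 0.025480 = 0.974520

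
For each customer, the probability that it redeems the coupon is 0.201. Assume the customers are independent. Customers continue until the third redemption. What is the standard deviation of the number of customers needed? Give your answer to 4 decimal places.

Y = total customers until the third success; negative binomial with r=3, p=0.201.
SD(Y) = √[r(1−p)/p²] = √(59.330215) = 7.702611

7.7026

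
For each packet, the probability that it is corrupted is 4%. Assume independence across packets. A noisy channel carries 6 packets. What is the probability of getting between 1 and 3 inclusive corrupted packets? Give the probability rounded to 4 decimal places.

0.2172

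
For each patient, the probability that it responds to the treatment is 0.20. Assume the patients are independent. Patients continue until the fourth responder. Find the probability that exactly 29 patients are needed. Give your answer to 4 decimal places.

Y = trial on which the fourth success occurs; negative binomial, r=4, p=0.20.
P(Y=29) = C(28,3) · p^4 · (1−p)^25
= 3276 · 0.0016 · 0.0037779 = 0.019802

0.0198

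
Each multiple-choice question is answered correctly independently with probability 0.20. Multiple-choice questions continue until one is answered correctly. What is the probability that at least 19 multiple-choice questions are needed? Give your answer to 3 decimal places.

Y = number of multiple-choice questions to the first success; geometric, p = 0.20.
P(Y > 18) = P(first 18 all fail) = (1−p)^18 = 0.01801

0.018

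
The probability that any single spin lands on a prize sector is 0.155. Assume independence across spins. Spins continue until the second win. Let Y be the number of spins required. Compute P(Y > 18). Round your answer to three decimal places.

Needing more than 18 spins ⇔ fewer than 2 successes in the first 18. With X ~ Binomial(18, 0.155), P(Y > 18) = P(X ≤ 1).
  k=0: C(18,0)·0.155^0·0.845^18 = 0.04824
  k=1: C(18,1)·0.155^1·0.845^17 = 0.15928
P(X ≤ 1) = 0.20752

0.208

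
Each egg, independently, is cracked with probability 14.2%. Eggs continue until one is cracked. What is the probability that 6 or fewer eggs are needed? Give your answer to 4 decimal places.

Y = number of eggs to the first success; geometric, p = 0.142.
P(Y ≤ 6) = 1 − (1−p)^6 = 1 − 0.398955 = 0.601045

0.6010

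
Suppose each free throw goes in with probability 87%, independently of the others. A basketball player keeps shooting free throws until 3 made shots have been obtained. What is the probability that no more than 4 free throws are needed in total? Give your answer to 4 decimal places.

0.9153

Finishing within 4 free throws ⇔ at least 3 successes in the first 4. With X ~ Binomial(4, 0.87), P(Y ≤ 4) = 1 − P(X ≤ 2).
  k=0: C(4,0)·0.87^0·0.13^4 = 0.000286
  k=1: C(4,1)·0.87^1·0.13^3 = 0.007646
  k=2: C(4,2)·0.87^2·0.13^2 = 0.076750
1 − 0.084681 = 0.915319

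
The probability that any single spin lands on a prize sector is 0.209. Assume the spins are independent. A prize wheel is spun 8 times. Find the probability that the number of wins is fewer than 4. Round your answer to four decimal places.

X ~ Binomial(8, 0.209); P(X ≤ 3) = Σ C(8,k) p^k (1−p)^(8−k) over k:
  k=0: C(8,0)·0.209^0·0.791^8 = 0.153254
  k=1: C(8,1)·0.209^1·0.791^7 = 0.323945
  k=2: C(8,2)·0.209^2·0.791^6 = 0.299578
  k=3: C(8,3)·0.209^3·0.791^5 = 0.158310
Total = 0.935087

0.9351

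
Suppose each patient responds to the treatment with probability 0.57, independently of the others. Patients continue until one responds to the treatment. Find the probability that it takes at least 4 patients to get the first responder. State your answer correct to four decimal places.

Y = number of patients to the first success; geometric, p = 0.57.
P(Y > 3) = P(first 3 all fail) = (1−p)^3 = 0.079507

0.0795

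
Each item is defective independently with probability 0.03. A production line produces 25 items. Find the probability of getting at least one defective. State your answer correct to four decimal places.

0.5330

P(at least one) = 1 − P(none) = 1 − (1 − 0.03)^25
= 1 − 0.466975 = 0.533025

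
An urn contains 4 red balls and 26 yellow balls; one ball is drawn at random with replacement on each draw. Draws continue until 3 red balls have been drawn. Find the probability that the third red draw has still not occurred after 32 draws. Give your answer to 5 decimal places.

0.18127

Needing more than 32 draws ⇔ fewer than 3 successes in the first 32. With X ~ Binomial(32, 0.133333), P(Y > 32) = P(X ≤ 2).
  k=0: C(32,0)·0.133333^0·0.866667^32 = 0.0102628
  k=1: C(32,1)·0.133333^1·0.866667^31 = 0.0505247
  k=2: C(32,2)·0.133333^2·0.866667^30 = 0.1204819
P(X ≤ 2) = 0.1812694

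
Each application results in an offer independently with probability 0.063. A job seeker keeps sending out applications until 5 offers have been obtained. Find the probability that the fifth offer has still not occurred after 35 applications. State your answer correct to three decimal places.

Needing more than 35 applications ⇔ fewer than 5 successes in the first 35. With X ~ Binomial(35, 0.063), P(Y > 35) = P(X ≤ 4).
  k=0: C(35,0)·0.063^0·0.937^35 = 0.10254
  k=1: C(35,1)·0.063^1·0.937^34 = 0.24130
  k=2: C(35,2)·0.063^2·0.937^33 = 0.27581
  k=3: C(35,3)·0.063^3·0.937^32 = 0.20398
  k=4: C(35,4)·0.063^4·0.937^31 = 0.10972
P(X ≤ 4) = 0.93335

0.933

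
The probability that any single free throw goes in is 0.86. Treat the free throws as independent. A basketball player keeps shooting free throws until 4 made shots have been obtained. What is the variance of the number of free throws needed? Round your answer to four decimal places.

0.7572

Y = total free throws until the fourth success; negative binomial with r=4, p=0.86.
Var(Y) = r(1−p)/p² = 4·0.14 / 0.86² = 0.757166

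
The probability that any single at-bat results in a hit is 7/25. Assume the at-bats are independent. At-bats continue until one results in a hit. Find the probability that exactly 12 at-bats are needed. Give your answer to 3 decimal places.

0.008

Geometric (trials to first success), p = 0.28.
P(Y = 12) = (1−p)^11 · p = 0.026956 · 0.28 = 0.00755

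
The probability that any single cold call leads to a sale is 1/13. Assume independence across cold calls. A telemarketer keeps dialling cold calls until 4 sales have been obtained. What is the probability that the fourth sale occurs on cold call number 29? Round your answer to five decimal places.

Y = trial on which the fourth success occurs; negative binomial, r=4, p=0.076923.
P(Y=29) = C(28,3) · p^4 · (1−p)^25
= 3276 · 3.5013e-05 · 0.13519 = 0.0155066

0.01551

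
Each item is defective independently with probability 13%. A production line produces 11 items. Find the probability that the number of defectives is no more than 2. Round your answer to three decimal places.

0.837

X ~ Binomial(11, 0.13); P(X ≤ 2) = Σ C(11,k) p^k (1−p)^(11−k) over k:
  k=0: C(11,0)·0.13^0·0.87^11 = 0.21613
  k=1: C(11,1)·0.13^1·0.87^10 = 0.35525
  k=2: C(11,2)·0.13^2·0.87^9 = 0.26541
Total = 0.83679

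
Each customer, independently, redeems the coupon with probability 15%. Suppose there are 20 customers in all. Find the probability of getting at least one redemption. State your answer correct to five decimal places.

0.96124

P(at least one) = 1 − P(none) = 1 − (1 − 0.15)^20
= 1 − 0.0387595 = 0.9612405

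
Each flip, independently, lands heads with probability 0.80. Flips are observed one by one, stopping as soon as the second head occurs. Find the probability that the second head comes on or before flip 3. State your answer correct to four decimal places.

Finishing within 3 flips ⇔ at least 2 successes in the first 3. With X ~ Binomial(3, 0.80), P(Y ≤ 3) = 1 − P(X ≤ 1).
  k=0: C(3,0)·0.80^0·0.20^3 = 0.008000
  k=1: C(3,1)·0.80^1·0.20^2 = 0.096000
1 − 0.104000 = 0.896000

0.8960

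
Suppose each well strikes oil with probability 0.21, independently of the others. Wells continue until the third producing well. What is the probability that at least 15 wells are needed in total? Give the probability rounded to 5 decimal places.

Needing more than 14 wells ⇔ fewer than 3 successes in the first 14. With X ~ Binomial(14, 0.21), P(Y > 14) = P(X ≤ 2).
  k=0: C(14,0)·0.21^0·0.79^14 = 0.0368790
  k=1: C(14,1)·0.21^1·0.79^13 = 0.1372459
  k=2: C(14,2)·0.21^2·0.79^12 = 0.2371401
P(X ≤ 2) = 0.4112651

0.41127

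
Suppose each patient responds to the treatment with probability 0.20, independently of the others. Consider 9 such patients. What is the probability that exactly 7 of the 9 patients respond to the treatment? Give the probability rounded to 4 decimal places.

X ~ Binomial(n=9, p=0.20).
P(X=7) = C(9,7) · p^7 · (1−p)^2
= 36 · 1.28e-05 · 0.64 = 0.000295

0.0003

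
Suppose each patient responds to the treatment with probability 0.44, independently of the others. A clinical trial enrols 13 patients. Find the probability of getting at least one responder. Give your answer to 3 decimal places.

P(at least one) = 1 − P(none) = 1 − (1 − 0.44)^13
= 1 − 0.00053 = 0.99947

0.999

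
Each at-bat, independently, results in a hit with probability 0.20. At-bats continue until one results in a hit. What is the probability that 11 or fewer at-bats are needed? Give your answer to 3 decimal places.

Y = number of at-bats to the first success; geometric, p = 0.20.
P(Y ≤ 11) = 1 − (1−p)^11 = 1 − 0.08590 = 0.91410

0.914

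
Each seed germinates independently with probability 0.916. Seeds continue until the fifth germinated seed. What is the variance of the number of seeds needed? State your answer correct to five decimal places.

0.50056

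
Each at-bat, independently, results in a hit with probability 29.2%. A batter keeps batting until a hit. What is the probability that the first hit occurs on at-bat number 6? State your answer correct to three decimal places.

0.052

Geometric (trials to first success), p = 0.292.
P(Y = 6) = (1−p)^5 · p = 0.1779 · 0.292 = 0.05195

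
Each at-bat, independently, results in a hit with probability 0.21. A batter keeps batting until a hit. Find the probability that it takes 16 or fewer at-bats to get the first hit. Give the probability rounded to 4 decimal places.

Y = number of at-bats to the first success; geometric, p = 0.21.
P(Y ≤ 16) = 1 − (1−p)^16 = 1 − 0.023016 = 0.976984

0.9770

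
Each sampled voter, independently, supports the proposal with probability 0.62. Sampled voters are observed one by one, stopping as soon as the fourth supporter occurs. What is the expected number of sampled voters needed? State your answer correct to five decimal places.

Y = total sampled voters until the fourth success; negative binomial with r=4, p=0.62.
E[Y] = r / p = 4 / 0.62 = 6.4516129

6.45161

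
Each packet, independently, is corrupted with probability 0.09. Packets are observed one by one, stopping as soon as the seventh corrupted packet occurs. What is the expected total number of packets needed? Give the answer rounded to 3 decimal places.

Y = total packets until the seventh success; negative binomial with r=7, p=0.09.
E[Y] = r / p = 7 / 0.09 = 77.77778

77.778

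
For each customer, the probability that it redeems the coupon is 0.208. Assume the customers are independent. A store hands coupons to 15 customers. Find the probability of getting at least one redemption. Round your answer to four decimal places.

0.9697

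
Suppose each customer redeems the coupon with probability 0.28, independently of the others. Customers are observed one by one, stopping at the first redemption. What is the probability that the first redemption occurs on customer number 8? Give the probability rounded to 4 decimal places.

Geometric (trials to first success), p = 0.28.
P(Y = 8) = (1−p)^7 · p = 0.10031 · 0.28 = 0.028086

0.0281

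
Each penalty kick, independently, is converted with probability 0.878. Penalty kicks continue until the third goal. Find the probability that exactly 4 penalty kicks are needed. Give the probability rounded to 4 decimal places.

0.2477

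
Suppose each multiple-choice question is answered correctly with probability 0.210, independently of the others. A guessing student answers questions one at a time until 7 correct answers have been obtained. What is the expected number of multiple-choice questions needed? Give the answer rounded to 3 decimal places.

Y = total multiple-choice questions until the seventh success; negative binomial with r=7, p=0.21.
E[Y] = r / p = 7 / 0.21 = 33.33333

33.333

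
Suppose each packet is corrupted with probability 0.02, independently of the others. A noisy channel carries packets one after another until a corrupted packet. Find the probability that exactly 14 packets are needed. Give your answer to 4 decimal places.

Geometric (trials to first success), p = 0.02.
P(Y = 14) = (1−p)^13 · p = 0.76902 · 0.02 = 0.015380

0.0154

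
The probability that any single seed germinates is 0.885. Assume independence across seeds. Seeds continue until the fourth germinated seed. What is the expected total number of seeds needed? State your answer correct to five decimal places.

4.51977

Y = total seeds until the fourth success; negative binomial with r=4, p=0.885.
E[Y] = r / p = 4 / 0.885 = 4.5197740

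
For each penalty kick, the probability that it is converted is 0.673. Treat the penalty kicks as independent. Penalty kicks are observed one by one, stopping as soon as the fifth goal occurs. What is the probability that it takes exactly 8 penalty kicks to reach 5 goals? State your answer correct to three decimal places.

0.169

Y = trial on which the fifth success occurs; negative binomial, r=5, p=0.673.
P(Y=8) = C(7,4) · p^5 · (1−p)^3
= 35 · 0.13806 · 0.034966 = 0.16896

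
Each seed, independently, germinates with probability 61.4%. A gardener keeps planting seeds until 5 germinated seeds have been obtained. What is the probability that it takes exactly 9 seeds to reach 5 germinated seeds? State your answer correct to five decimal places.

Y = trial on which the fifth success occurs; negative binomial, r=5, p=0.614.
P(Y=9) = C(8,4) · p^5 · (1−p)^4
= 70 · 0.087265 · 0.0222 = 0.1356092

0.13561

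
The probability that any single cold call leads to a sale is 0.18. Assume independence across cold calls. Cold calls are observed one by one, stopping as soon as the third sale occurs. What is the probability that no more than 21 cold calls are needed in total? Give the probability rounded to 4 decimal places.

Finishing within 21 cold calls ⇔ at least 3 successes in the first 21. With X ~ Binomial(21, 0.18), P(Y ≤ 21) = 1 − P(X ≤ 2).
  k=0: C(21,0)·0.18^0·0.82^21 = 0.015491
  k=1: C(21,1)·0.18^1·0.82^20 = 0.071412
  k=2: C(21,2)·0.18^2·0.82^19 = 0.156757
1 − 0.243660 = 0.756340

0.7563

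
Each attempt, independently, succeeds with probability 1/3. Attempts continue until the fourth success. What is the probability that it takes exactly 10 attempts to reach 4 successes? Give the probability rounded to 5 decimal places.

Y = trial on which the fourth success occurs; negative binomial, r=4, p=0.333333.
P(Y=10) = C(9,3) · p^4 · (1−p)^6
= 84 · 0.012346 · 0.087791 = 0.0910430

0.09104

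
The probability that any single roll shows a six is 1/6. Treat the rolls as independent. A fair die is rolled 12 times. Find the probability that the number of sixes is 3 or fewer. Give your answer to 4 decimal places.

0.8748

X ~ Binomial(12, 0.166667); P(X ≤ 3) = Σ C(12,k) p^k (1−p)^(12−k) over k:
  k=0: C(12,0)·0.166667^0·0.833333^12 = 0.112157
  k=1: C(12,1)·0.166667^1·0.833333^11 = 0.269176
  k=2: C(12,2)·0.166667^2·0.833333^10 = 0.296094
  k=3: C(12,3)·0.166667^3·0.833333^9 = 0.197396
Total = 0.874822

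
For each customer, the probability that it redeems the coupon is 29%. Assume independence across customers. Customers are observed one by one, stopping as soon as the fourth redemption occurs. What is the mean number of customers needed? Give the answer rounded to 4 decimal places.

13.7931

Y = total customers until the fourth success; negative binomial with r=4, p=0.29.
E[Y] = r / p = 4 / 0.29 = 13.793103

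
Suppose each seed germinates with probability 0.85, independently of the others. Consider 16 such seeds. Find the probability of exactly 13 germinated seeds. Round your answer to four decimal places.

X ~ Binomial(n=16, p=0.85).
P(X=13) = C(16,13) · p^13 · (1−p)^3
= 560 · 0.12091 · 0.003375 = 0.228511

0.2285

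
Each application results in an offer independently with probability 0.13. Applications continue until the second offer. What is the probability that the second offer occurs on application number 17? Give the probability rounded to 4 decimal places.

0.0335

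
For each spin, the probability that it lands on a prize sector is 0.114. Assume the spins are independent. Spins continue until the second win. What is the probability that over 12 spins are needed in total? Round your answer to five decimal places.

Needing more than 12 spins ⇔ fewer than 2 successes in the first 12. With X ~ Binomial(12, 0.114), P(Y > 12) = P(X ≤ 1).
  k=0: C(12,0)·0.114^0·0.886^12 = 0.2339940
  k=1: C(12,1)·0.114^1·0.886^11 = 0.3612909
P(X ≤ 1) = 0.5952849

0.59528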